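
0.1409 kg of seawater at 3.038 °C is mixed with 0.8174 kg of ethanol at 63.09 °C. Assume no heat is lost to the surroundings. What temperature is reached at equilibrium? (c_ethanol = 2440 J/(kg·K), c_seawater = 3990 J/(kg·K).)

Let T be the final temperature. ΣQ_i = 0:
0.8174×2440×(T − 63.09) + 0.1409×3990×(T − 3.038) = 0
2556.6 T = 127538
T = 127538/2556.6 ≈ 49.88 °C

T_f ≈ 49.9 °C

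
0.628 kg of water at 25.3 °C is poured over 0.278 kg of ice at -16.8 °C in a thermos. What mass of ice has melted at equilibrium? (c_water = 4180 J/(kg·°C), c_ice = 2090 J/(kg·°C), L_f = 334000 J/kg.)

m_melted ≈ 0.17 kg

Heat available from the water dropping to 0 °C: 0.628·4180·25.3 = 66414 J.
Warming the ice to 0 °C takes 0.278·2090·16.8 = 9761.1 J, leaving 56652 J for melting.
To melt every bit of ice: 0.278·334000 = 92852 J.
Since 56652 < 92852 J, not all the ice melts; equilibrium is at 0 °C.
m_melted·334000 = 56652  ⇒  m_melted ≈ 0.1696 kg.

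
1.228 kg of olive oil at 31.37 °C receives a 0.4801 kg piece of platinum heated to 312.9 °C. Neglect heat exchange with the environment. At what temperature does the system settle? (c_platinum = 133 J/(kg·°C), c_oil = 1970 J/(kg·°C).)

T_f ≈ 38.6 °C

Energy conservation, ΣQ = 0:
0.4801*133*(T − 312.9) + 1.228*1970*(T − 31.37) = 0
63.85(T − 312.9) + 2419.2(T − 31.37) = 0
2483 T = 95869
T = 95869 / 2483 = 38.6 °C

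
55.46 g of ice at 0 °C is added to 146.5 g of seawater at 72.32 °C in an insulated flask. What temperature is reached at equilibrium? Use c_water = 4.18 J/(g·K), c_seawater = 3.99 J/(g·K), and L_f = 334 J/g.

T_f ≈ 29.1 °C

Energy balance with sensible and latent terms:
latent heat to melt: 55.46·334 = 18524
  meltwater 0→T: 55.46·4.18·T = 231.82 T
  seawater: 584.54(T − 72.32)
816.36 T = 42274 − 18524 = 23750
T ≈ 29.09 °C — above 0 °C, consistent with complete melting.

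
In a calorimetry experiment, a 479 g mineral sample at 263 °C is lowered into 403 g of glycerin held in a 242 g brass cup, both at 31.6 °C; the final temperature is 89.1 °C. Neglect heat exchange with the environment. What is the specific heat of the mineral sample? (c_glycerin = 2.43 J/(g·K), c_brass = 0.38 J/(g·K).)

c ≈ 0.739 J/(g·K)

Conservation of energy gives ΣQ = 0:
479×c×(89.1 − 263) + 403×2.43×(89.1 − 31.6) + 242×0.38×(89.1 − 31.6) = 0
-83298 c = -61597
c = -61597/-83298 ≈ 0.7395 J/(g·K)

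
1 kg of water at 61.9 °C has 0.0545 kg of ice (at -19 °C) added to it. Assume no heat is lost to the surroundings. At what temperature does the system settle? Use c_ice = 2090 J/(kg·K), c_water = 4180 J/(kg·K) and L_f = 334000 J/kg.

T_f ≈ 54.1 °C

Let T be the final temperature. ΣQ_i = 0:
ice -19→0 °C: 0.0545×2090×19 = 2164.2
  latent heat to melt: 0.0545×334000 = 18203
  warm the meltwater: 227.81 T
  water cools: 1×4180×(T − 61.9) = 4180(T − 61.9)
4407.8 T = 258742 − 20367 = 238375
T ≈ 54.08 °C — above 0 °C, consistent with complete melting.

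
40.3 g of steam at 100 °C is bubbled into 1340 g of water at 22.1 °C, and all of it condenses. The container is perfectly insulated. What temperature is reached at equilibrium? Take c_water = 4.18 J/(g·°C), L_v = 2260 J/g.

T_f ≈ 40.2 °C

Energy conservation, ΣQ = 0:
condense steam: −40.3·2260 = −91078; condensate cools 100→T: 40.3·4.18·(T − 100) = 168.45(T − 100); original water: 5601.2(T − 22.1)
5769.7 T = 91078 + 16845 + 123787 = 231710
T ≈ 40.16 °C (< 100 °C, so full condensation is consistent).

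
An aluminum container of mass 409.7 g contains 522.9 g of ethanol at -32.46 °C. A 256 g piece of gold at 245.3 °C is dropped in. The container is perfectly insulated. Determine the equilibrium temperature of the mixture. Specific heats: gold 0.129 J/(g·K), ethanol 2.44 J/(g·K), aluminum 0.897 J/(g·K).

T_f ≈ -27.0 °C

Heat gained plus heat lost sum to zero:
256*0.129*(T − 245.3) + 522.9*2.44*(T − (-32.46)) + 409.7*0.897*(T − (-32.46)) = 0
(33.02 + 1275.9 + 367.5) T = 33.02*245.3 + 1275.9*(-32.46) + 367.5*(-32.46)
T ≈ -26.99 °C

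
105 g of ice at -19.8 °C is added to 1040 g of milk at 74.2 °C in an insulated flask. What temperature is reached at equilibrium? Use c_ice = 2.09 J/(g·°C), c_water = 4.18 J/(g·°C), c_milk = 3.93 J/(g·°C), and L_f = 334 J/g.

Heat gained plus heat lost sum to zero:
ice -19.8→0 °C: 105×2.09×19.8 = 4345.1
  fusion: m_ice L_f = 105×334 = 35070
  warm the meltwater: 438.9 T
  milk cools: 1040×3.93×(T − 74.2) = 4087.2(T − 74.2)
4526.1 T = 303270 − 39415 = 263855
T ≈ 58.30 °C — above 0 °C, consistent with complete melting.

T_f ≈ 58.3 °C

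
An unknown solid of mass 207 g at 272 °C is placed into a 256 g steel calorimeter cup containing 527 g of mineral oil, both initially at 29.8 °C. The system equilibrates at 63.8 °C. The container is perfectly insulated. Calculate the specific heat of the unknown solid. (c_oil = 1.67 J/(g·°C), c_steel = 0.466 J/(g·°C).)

c ≈ 0.788 J/(g·°C)

Taking heat into each body as positive, Σ m c ΔT = 0:
207·c·(63.8 − 272) + 527·1.67·(63.8 − 29.8) + 256·0.466·(63.8 − 29.8) = 0
-43097 c = -33979
c = -33979/-43097 ≈ 0.7884 J/(g·°C)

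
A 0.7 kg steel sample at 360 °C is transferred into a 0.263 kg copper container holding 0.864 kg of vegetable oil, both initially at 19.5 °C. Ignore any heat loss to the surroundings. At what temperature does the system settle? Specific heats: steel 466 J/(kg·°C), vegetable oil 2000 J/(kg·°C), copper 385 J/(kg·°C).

T_f ≈ 71.0 °C

With ΣQ=0 the equilibrium temperature is the m·c-weighted mean:
T_f = (326.2·360 + 1728·19.5 + 101.26·19.5) / (326.2 + 1728 + 101.26)
    = 153102 / 2155.5 ≈ 71.03 °C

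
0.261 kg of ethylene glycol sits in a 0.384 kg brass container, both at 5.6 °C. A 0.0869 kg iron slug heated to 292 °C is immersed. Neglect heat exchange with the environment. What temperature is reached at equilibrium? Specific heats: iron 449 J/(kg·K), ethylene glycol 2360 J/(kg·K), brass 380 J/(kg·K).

Energy conservation, ΣQ = 0:
0.0869×449×(T − 292) + 0.261×2360×(T − 5.6) + 0.384×380×(T − 5.6) = 0
39.02(T − 292) + 615.96(T − 5.6) + 145.92(T − 5.6) = 0
800.9 T = 15660
T ≈ 19.55 °C

T_f ≈ 19.6 °C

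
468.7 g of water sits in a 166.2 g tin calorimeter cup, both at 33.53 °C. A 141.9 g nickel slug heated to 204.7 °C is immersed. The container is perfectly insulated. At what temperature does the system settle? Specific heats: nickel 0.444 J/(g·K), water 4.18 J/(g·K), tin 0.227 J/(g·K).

T_f ≈ 38.8 °C

T_f = Σ m_i c_i T_i / Σ m_i c_i:
T_f = (63·204.7 + 1959.2·33.53 + 37.73·33.53) / (63 + 1959.2 + 37.73)
    = 79853 / 2059.9 ≈ 38.77 °C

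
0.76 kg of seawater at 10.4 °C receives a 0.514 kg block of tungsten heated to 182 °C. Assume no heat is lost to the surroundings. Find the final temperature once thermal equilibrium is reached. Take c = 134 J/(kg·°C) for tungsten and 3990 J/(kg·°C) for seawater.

Taking heat into each body as positive, Σ m c ΔT = 0:
0.514*134*(T − 182) + 0.76*3990*(T − 10.4) = 0
3101.3 T = 44072
T = 44072 / 3101.3 = 14.2 °C

T_f ≈ 14.2 °C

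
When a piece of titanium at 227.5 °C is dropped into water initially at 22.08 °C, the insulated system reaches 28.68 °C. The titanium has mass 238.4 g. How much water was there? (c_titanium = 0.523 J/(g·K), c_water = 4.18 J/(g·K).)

m ≈ 899 g

Heat lost by the titanium = heat gained by the water:
238.4×0.523×(227.5 − 28.68) = m×4.18×(28.68 − 22.08)
27.59 m = 24790  ⇒  m ≈ 898.6 g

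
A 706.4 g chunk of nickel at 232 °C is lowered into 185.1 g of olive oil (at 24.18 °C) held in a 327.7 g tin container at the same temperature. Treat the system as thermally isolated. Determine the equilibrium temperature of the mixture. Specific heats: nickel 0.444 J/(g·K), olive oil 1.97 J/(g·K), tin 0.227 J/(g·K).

Let T be the final temperature. ΣQ_i = 0:
706.4·0.444·(T − 232) + 185.1·1.97·(T − 24.18) + 327.7·0.227·(T − 24.18) = 0
752.68 T = 83381
T = 83381 / 752.68 = 111 °C

T_f ≈ 110.8 °C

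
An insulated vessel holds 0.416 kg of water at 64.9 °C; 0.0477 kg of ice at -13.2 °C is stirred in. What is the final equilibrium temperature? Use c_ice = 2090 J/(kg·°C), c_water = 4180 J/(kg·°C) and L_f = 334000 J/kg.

T_f ≈ 49.3 °C

Energy conservation, ΣQ = 0:
warm ice to 0 °C: 0.0477·2090·(0 − (-13.2)) = 1315.9
  melt ice: 0.0477·334000 = 15932
  meltwater 0→T: 0.0477·4180·T = 199.39 T
  water: 1738.9(T − 64.9)
1938.3 T = 112853 − 17248 = 95606
T ≈ 49.33 °C (positive, so assuming full melt was valid).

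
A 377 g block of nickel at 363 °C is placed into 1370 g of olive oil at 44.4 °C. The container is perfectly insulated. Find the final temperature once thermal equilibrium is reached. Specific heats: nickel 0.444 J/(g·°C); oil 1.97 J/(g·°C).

T_f ≈ 63.0 °C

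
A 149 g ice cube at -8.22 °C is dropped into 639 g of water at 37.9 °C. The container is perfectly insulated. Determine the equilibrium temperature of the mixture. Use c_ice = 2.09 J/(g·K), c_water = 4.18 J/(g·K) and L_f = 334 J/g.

Sum of m c ΔT and latent-heat terms is zero:
ice -8.22→0 °C: 149×2.09×8.22 = 2559.8; melt ice: 149×334 = 49766; warm the meltwater: 622.82 T; water cools: 639×4.18×(T − 37.9) = 2671(T − 37.9)
3293.8 T = 101232 − 52326 = 48906
T ≈ 14.85 °C — above 0 °C, consistent with complete melting.

T_f ≈ 14.8 °C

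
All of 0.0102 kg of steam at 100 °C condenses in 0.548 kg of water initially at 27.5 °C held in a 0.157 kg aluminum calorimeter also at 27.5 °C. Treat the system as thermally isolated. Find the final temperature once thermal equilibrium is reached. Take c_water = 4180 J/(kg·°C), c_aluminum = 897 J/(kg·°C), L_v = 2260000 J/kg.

T_f ≈ 38.1 °C

Heat gained plus heat lost sum to zero:
condense steam: −0.0102×2260000 = −23052; condensed water 100 °C→T: 42.64(T − 100); water warms: 0.548×4180×(T − 27.5) = 2290.6(T − 27.5); cup: 140.83(T − 27.5)
2474.1 T = 23052 + 4263.6 + 66865 = 94181
T ≈ 38.07 °C, under the boiling point, so the assumption holds.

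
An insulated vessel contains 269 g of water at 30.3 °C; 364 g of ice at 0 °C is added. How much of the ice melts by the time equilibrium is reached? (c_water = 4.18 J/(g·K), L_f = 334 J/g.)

Cooling the water to 0 °C releases 269×4.18×30.3 = 34070 J.
Fully melting the ice requires m_ice L_f = 364×334 = 121576 J.
Since 34070 < 121576 J, not all the ice melts; equilibrium is at 0 °C.
m_melted×334 = 34070  ⇒  m_melted ≈ 102 g.

m_melted ≈ 102 g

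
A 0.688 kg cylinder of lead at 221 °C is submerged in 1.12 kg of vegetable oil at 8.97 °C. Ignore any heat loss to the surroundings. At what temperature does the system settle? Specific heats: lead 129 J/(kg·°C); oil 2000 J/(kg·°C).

Heat lost by the lead equals heat gained by the oil:
0.688·129·(221 − T) = 1.12·2000·(T − 8.97)
88.75(221 − T) = 2240(T − 8.97)
2328.8 T = 39707  ⇒  T ≈ 17.05 °C

T_f ≈ 17.1 °C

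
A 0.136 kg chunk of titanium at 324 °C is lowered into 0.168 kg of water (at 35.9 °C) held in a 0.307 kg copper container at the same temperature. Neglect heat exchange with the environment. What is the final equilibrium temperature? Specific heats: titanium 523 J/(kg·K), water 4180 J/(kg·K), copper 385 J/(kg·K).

T_f ≈ 58.9 °C

Setting the total heat transfer to zero:
0.136*523*(T − 324) + 0.168*4180*(T − 35.9) + 0.307*385*(T − 35.9) = 0
71.13(T − 324) + 702.24(T − 35.9) + 118.19(T − 35.9) = 0
891.56 T = 52499
T ≈ 58.88 °C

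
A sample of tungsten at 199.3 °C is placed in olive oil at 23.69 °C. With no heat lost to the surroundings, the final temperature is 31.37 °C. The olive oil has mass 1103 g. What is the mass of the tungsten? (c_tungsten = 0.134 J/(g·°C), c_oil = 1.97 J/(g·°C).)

Heat lost by the tungsten = heat gained by the oil:
m×0.134×(199.3 − 31.37) = 1103×1.97×(31.37 − 23.69)
22.5 m = 16688  ⇒  m ≈ 741.6 g

m ≈ 742 g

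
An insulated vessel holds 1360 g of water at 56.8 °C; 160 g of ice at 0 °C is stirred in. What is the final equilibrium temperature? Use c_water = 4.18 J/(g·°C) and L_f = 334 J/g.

T_f ≈ 42.4 °C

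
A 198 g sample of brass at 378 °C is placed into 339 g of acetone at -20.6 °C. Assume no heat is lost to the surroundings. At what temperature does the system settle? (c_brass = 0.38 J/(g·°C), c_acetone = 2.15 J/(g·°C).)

Taking heat into each body as positive, Σ m c ΔT = 0:
198·0.38·(T − 378) + 339·2.15·(T − (-20.6)) = 0
75.24(T − 378) + 728.85(T − (-20.6)) = 0
804.09 T = 13426
T = 13426 / 804.09 = 16.7 °C

T_f ≈ 16.7 °C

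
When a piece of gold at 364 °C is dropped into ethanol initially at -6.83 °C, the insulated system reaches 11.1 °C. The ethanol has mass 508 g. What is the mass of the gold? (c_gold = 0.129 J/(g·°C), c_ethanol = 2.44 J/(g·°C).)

m ≈ 488 g

Energy conservation, ΣQ = 0:
m×0.129×(11.1 − 364) + 508×2.44×(11.1 − (-6.83)) = 0
-45.52 m = -22225
m = -22225/-45.52 ≈ 488.2 g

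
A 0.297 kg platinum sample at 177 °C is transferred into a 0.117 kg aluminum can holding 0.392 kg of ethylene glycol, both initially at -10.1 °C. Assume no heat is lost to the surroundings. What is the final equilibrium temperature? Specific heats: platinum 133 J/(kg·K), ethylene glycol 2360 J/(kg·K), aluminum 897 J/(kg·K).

T_f ≈ -3.2 °C

T_f is the heat-capacity-weighted average of the initial temperatures:
T_f = (39.5·177 + 925.12·(-10.1) + 104.95·(-10.1)) / (39.5 + 925.12 + 104.95)
    = -3412 / 1069.6 ≈ -3.19 °C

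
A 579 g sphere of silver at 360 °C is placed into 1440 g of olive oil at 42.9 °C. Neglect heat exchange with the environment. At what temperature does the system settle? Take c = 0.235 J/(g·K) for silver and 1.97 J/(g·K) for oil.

T_f ≈ 57.4 °C

T_f is the heat-capacity-weighted average of the initial temperatures:
T_f = (136.06×360 + 2836.8×42.9) / (136.06 + 2836.8)
    = 170682 / 2972.9 ≈ 57.41 °C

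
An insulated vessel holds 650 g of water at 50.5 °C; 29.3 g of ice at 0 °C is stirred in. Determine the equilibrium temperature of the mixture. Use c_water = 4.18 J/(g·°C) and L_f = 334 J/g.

T_f ≈ 44.9 °C

Taking heat into each body as positive, Σ m c ΔT = 0:
latent heat to melt: 29.3×334 = 9786.2; warm the meltwater: 122.47 T; water: 2717(T − 50.5)
2839.5 T = 137208 − 9786.2 = 127422
T ≈ 44.88 °C (positive, so assuming full melt was valid).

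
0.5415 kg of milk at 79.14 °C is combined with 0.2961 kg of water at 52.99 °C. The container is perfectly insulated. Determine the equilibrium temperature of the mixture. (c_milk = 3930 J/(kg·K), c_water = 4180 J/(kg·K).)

Net heat exchanged in the isolated system is zero:
0.5415*3930*(T − 79.14) + 0.2961*4180*(T − 52.99) = 0
2128.1(T − 79.14) + 1237.7(T − 52.99) = 0
3365.8 T = 234003
T = 234003 / 3365.8 = 69.5 °C

T_f ≈ 69.5 °C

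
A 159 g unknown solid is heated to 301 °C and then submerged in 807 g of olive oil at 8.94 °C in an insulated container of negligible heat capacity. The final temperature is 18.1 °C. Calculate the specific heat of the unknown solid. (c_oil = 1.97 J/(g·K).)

c ≈ 0.324 J/(g·K)

Heat gained plus heat lost sum to zero:
159×c×(18.1 − 301) + 807×1.97×(18.1 − 8.94) = 0
-44981 c = -14562
c = -14562/-44981 ≈ 0.3237 J/(g·K)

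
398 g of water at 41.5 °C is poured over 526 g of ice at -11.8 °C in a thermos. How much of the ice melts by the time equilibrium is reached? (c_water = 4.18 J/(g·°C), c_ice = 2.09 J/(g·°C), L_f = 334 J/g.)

m_melted ≈ 168 g

Water can give up m c ΔT = 398×4.18×41.5 = 69041 J before reaching 0 °C.
Of that, 526×2.09×11.8 = 12972 J goes to bring the ice to 0 °C, leaving 56069 J.
Fully melting the ice requires m_ice L_f = 526×334 = 175684 J.
That's not enough to melt it all — equilibrium is at 0 °C with ice remaining.
m_melted×334 = 56069  ⇒  m_melted ≈ 167.9 g.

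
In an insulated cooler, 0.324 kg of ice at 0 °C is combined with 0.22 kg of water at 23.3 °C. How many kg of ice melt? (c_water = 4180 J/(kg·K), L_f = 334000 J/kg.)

Cooling the water to 0 °C releases 0.22·4180·23.3 = 21427 J.
Fully melting the ice requires m_ice L_f = 0.324·334000 = 108216 J.
That's not enough to melt it all — equilibrium is at 0 °C with ice remaining.
m_melt = 21427 / L_f = 0.06415 kg.

m_melted ≈ 0.0642 kg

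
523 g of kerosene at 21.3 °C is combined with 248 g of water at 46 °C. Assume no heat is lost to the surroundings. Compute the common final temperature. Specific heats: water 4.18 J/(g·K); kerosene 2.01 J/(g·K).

T_f ≈ 33.6 °C

With ΣQ=0 the equilibrium temperature is the m·c-weighted mean:
T_f = (1036.6*46 + 1051.2*21.3) / (1036.6 + 1051.2)
    = 70077 / 2087.9 ≈ 33.56 °C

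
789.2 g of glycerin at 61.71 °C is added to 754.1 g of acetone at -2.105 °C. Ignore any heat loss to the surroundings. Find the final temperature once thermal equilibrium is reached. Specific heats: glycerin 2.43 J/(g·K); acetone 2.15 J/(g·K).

With ΣQ=0 the equilibrium temperature is the m·c-weighted mean:
T_f = (1917.8·61.71 + 1621.3·(-2.105)) / (1917.8 + 1621.3)
    = 114932 / 3539.1 ≈ 32.48 °C

T_f ≈ 32.5 °C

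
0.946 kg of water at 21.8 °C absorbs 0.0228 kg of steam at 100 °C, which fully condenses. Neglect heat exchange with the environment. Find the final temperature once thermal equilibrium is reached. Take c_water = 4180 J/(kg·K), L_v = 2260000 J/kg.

Heat gained plus heat lost sum to zero:
steam→water at 100 °C releases m L_v = 0.0228×2260000 = 51528; condensed water 100 °C→T: 95.3(T − 100); original water: 3954.3(T − 21.8)
4049.6 T = 51528 + 9530.4 + 86203 = 147262
T ≈ 36.36 °C (< 100 °C, so full condensation is consistent).

T_f ≈ 36.4 °C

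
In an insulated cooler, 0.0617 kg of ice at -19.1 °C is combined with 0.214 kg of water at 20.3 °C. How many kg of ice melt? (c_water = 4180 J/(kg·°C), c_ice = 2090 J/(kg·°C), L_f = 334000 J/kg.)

Heat available from the water dropping to 0 °C: 0.214×4180×20.3 = 18159 J.
Of that, 0.0617×2090×19.1 = 2463 J goes to bring the ice to 0 °C, leaving 15696 J.
To melt every bit of ice: 0.0617×334000 = 20608 J.
Since 15696 < 20608 J, not all the ice melts; equilibrium is at 0 °C.
Mass melted = 15696/334000 ≈ 0.04699 kg.

m_melted ≈ 0.047 kg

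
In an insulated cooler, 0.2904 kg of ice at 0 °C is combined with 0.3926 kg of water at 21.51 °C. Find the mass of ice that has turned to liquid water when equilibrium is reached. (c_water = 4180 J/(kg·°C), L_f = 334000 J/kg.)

Water can give up m c ΔT = 0.3926×4180×21.51 = 35299 J before reaching 0 °C.
To melt every bit of ice: 0.2904×334000 = 96994 J.
That's not enough to melt it all — equilibrium is at 0 °C with ice remaining.
m_melted×334000 = 35299  ⇒  m_melted ≈ 0.1057 kg.

m_melted ≈ 0.106 kg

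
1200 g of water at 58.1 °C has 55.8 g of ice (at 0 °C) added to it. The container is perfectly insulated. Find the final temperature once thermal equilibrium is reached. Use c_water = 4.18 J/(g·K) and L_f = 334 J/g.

T_f ≈ 52.0 °C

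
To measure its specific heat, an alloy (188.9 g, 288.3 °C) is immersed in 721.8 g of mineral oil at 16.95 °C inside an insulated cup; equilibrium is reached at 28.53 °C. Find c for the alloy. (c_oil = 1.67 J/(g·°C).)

Let T be the final temperature. ΣQ_i = 0:
188.9·c·(28.53 − 288.3) + 721.8·1.67·(28.53 − 16.95) = 0
-49071 c = -13959
c = -13959/-49071 ≈ 0.2845 J/(g·°C)

c ≈ 0.284 J/(g·°C)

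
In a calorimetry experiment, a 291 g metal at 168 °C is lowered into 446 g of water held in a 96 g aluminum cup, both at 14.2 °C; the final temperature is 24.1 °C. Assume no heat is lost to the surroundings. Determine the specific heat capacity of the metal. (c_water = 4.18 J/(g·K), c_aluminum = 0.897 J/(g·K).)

c ≈ 0.461 J/(g·K)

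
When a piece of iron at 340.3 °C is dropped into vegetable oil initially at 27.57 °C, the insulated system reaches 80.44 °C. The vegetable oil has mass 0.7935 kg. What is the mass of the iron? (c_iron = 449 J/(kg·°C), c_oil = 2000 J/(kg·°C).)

Heat lost by the iron = heat gained by the oil:
m·449·(340.3 − 80.44) = 0.7935·2000·(80.44 − 27.57)
116677 m = 83905  ⇒  m ≈ 0.7191 kg

m ≈ 0.719 kg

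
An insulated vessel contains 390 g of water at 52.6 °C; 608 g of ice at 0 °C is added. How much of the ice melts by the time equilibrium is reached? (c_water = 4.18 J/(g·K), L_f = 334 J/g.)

Cooling the water to 0 °C releases 390·4.18·52.6 = 85749 J.
Fully melting the ice requires m_ice L_f = 608·334 = 203072 J.
Since 85749 < 203072 J, not all the ice melts; equilibrium is at 0 °C.
Mass melted = 85749/334 ≈ 256.7 g.

m_melted ≈ 257 g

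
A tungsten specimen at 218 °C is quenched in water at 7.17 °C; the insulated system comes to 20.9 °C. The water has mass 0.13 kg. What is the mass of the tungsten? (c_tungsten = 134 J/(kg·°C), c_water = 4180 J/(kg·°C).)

m ≈ 0.282 kg

|Q_tungsten| = |Q_water|:
m×134×(218 − 20.9) = 0.13×4180×(20.9 − 7.17)
26411 m = 7460.9  ⇒  m ≈ 0.2825 kg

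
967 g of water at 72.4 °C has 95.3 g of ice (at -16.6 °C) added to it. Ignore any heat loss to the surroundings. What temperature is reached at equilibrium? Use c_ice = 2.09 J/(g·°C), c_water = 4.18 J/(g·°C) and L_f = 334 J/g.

Setting the total heat transfer to zero:
ice -16.6→0 °C: 95.3·2.09·16.6 = 3306.3
  melt ice: 95.3·334 = 31830
  meltwater 0→T: 95.3·4.18·T = 398.35 T
  water: 4042.1(T − 72.4)
4440.4 T = 292645 − 35137 = 257509
T ≈ 57.99 °C. Since T > 0 °C, the all-ice-melts assumption holds.

T_f ≈ 58.0 °C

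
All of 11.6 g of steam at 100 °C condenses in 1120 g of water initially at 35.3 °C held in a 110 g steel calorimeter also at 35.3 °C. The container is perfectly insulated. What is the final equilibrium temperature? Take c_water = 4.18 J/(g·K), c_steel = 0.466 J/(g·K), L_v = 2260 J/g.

T_f ≈ 41.4 °C

Net heat exchanged in the isolated system is zero:
condense steam: −11.6·2260 = −26216
  condensed water 100 °C→T: 48.49(T − 100)
  water warms: 1120·4.18·(T − 35.3) = 4681.6(T − 35.3)
  cup: 51.26(T − 35.3)
4781.3 T = 26216 + 4848.8 + 167070 = 198135
T ≈ 41.44 °C — below 100 °C, confirming all the steam condensed.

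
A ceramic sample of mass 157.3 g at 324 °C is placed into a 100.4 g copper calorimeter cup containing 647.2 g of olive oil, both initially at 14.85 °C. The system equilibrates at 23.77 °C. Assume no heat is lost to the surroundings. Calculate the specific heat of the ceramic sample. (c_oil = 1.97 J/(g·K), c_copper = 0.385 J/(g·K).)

Taking heat into each body as positive, Σ m c ΔT = 0:
157.3×c×(23.77 − 324) + 647.2×1.97×(23.77 − 14.85) + 100.4×0.385×(23.77 − 14.85) = 0
-47226 c = -11718
c = -11718/-47226 ≈ 0.2481 J/(g·K)

c ≈ 0.248 J/(g·K)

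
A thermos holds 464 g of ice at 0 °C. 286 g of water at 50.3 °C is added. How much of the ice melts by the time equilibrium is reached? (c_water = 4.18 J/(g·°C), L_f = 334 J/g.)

m_melted ≈ 180 g

Cooling the water to 0 °C releases 286×4.18×50.3 = 60133 J.
Melting all 464 g of ice would need 464×334 = 154976 J.
That's not enough to melt it all — equilibrium is at 0 °C with ice remaining.
m_melted×334 = 60133  ⇒  m_melted ≈ 180 g.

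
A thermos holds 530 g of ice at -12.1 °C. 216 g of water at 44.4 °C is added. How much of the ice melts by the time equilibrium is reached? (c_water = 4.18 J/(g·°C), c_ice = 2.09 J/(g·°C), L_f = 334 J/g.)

m_melted ≈ 79.9 g

Water can give up m c ΔT = 216×4.18×44.4 = 40088 J before reaching 0 °C.
Warming the ice to 0 °C takes 530×2.09×12.1 = 13403 J, leaving 26685 J for melting.
Fully melting the ice requires m_ice L_f = 530×334 = 177020 J.
26685 J < 177020 J, so only part of the ice melts and the system sits at 0 °C.
m_melted×334 = 26685  ⇒  m_melted ≈ 79.89 g.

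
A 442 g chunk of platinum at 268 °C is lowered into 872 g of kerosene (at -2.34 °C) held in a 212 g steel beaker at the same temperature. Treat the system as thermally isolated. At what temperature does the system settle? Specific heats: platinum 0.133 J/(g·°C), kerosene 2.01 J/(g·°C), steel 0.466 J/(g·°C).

Let T be the final temperature. ΣQ_i = 0:
442·0.133·(T − 268) + 872·2.01·(T − (-2.34)) + 212·0.466·(T − (-2.34)) = 0
58.79(T − 268) + 1752.7(T − (-2.34)) + 98.79(T − (-2.34)) = 0
1910.3 T = 11422
T ≈ 5.98 °C

T_f ≈ 6.0 °C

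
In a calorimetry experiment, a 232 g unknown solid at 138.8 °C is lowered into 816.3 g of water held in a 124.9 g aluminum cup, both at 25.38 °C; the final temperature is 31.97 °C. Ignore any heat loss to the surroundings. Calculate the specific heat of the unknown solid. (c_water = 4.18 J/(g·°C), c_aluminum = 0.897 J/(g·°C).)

c ≈ 0.937 J/(g·°C)

Net heat exchanged in the isolated system is zero:
232×c×(31.97 − 138.8) + 816.3×4.18×(31.97 − 25.38) + 124.9×0.897×(31.97 − 25.38) = 0
-24785 c = -23224
c = -23224/-24785 ≈ 0.937 J/(g·°C)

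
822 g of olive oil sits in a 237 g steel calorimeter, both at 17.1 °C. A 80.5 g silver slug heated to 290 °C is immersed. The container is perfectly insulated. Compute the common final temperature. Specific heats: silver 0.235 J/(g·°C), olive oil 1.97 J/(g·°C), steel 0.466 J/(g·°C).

T_f ≈ 20.1 °C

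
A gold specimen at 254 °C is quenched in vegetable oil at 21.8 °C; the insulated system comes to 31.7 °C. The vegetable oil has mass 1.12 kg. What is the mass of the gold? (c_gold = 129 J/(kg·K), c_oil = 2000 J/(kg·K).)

m ≈ 0.773 kg

|Q_gold| = |Q_oil|:
m×129×(254 − 31.7) = 1.12×2000×(31.7 − 21.8)
28677 m = 22176  ⇒  m ≈ 0.7733 kg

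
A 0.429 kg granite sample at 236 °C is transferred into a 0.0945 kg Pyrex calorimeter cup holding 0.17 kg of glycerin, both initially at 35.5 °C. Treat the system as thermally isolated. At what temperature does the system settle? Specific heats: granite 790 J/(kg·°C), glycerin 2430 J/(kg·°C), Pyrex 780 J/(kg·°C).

T_f ≈ 117.8 °C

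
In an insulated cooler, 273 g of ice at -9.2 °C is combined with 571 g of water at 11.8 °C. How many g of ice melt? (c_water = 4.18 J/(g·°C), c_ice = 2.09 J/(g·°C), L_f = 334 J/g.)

m_melted ≈ 68.6 g

Heat available from the water dropping to 0 °C: 571×4.18×11.8 = 28164 J.
Warming the ice to 0 °C takes 273×2.09×9.2 = 5249.2 J, leaving 22915 J for melting.
Fully melting the ice requires m_ice L_f = 273×334 = 91182 J.
Since 22915 < 91182 J, not all the ice melts; equilibrium is at 0 °C.
m_melted×334 = 22915  ⇒  m_melted ≈ 68.61 g.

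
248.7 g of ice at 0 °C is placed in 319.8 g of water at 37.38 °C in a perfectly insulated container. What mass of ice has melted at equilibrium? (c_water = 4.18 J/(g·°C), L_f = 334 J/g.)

m_melted ≈ 150 g

Cooling the water to 0 °C releases 319.8×4.18×37.38 = 49968 J.
Melting all 248.7 g of ice would need 248.7×334 = 83066 J.
That's not enough to melt it all — equilibrium is at 0 °C with ice remaining.
m_melt = 49968 / L_f = 149.6 g.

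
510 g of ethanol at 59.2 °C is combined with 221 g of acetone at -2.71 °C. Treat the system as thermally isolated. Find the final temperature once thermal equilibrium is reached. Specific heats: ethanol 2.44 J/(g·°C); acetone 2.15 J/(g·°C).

T_f ≈ 42.1 °C

Heat lost by the ethanol equals heat gained by the acetone:
510·2.44·(59.2 − T) = 221·2.15·(T − (-2.71))
1244.4(59.2 − T) = 475.15(T − (-2.71))
1719.5 T = 72381  ⇒  T ≈ 42.09 °C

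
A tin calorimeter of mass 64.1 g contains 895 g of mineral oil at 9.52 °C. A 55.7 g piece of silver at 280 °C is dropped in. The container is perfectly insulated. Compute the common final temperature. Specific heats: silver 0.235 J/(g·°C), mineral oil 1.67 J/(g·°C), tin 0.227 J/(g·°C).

Setting the total heat transfer to zero:
55.7×0.235×(T − 280) + 895×1.67×(T − 9.52) + 64.1×0.227×(T − 9.52) = 0
(13.09 + 1494.6 + 14.55) T = 13.09×280 + 1494.6×9.52 + 14.55×9.52
T = 18033 / 1522.3 = 11.8 °C

T_f ≈ 11.8 °C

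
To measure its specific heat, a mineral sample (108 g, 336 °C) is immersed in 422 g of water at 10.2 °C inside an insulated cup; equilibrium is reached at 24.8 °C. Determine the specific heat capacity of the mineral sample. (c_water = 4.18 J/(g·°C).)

c ≈ 0.766 J/(g·°C)

m_s c (T_s − T_f) = m_water c_water (T_f − T_0):
108·c·(336 − 24.8) = 422·4.18·(24.8 − 10.2)
33610 c = 25754  ⇒  c ≈ 0.7663 J/(g·°C)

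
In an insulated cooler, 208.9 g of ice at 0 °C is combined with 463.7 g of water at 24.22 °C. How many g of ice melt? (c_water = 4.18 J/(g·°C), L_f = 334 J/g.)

Water can give up m c ΔT = 463.7·4.18·24.22 = 46945 J before reaching 0 °C.
Melting all 208.9 g of ice would need 208.9·334 = 69773 J.
That's not enough to melt it all — equilibrium is at 0 °C with ice remaining.
m_melt = 46945 / L_f = 140.6 g.

m_melted ≈ 141 g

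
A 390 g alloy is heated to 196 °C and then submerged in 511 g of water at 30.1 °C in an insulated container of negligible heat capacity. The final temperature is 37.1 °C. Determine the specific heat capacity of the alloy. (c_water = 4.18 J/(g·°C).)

Let T be the final temperature. ΣQ_i = 0:
390×c×(37.1 − 196) + 511×4.18×(37.1 − 30.1) = 0
-61971 c = -14952
c = -14952/-61971 ≈ 0.2413 J/(g·°C)

c ≈ 0.241 J/(g·°C)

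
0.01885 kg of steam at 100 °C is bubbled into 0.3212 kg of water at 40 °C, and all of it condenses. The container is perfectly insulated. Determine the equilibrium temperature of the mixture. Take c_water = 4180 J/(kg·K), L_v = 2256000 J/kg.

Conservation of energy gives ΣQ = 0:
condense steam: −0.01885×2256000 = −42526
  condensate cools 100→T: 0.01885×4180×(T − 100) = 78.79(T − 100)
  original water: 1342.6(T − 40)
1421.4 T = 42526 + 7879.3 + 53705 = 104110
T ≈ 73.24 °C, under the boiling point, so the assumption holds.

T_f ≈ 73.2 °C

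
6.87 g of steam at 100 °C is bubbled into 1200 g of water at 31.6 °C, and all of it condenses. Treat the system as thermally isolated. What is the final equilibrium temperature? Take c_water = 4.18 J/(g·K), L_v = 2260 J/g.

T_f ≈ 35.1 °C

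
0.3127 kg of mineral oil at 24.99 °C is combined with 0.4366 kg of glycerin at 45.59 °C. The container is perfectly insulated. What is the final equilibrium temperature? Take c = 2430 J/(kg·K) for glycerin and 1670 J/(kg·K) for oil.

T_f ≈ 38.8 °C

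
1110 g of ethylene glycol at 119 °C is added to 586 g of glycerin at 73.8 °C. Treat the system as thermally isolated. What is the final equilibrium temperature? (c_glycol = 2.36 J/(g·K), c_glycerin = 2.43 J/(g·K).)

T_f ≈ 103.1 °C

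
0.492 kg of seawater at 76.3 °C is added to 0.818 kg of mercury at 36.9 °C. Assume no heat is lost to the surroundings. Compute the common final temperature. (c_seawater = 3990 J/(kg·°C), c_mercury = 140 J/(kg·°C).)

T_f ≈ 74.1 °C

Heat gained plus heat lost sum to zero:
0.492×3990×(T − 76.3) + 0.818×140×(T − 36.9) = 0
2077.6 T = 154009
T = 154009 / 2077.6 = 74.1 °C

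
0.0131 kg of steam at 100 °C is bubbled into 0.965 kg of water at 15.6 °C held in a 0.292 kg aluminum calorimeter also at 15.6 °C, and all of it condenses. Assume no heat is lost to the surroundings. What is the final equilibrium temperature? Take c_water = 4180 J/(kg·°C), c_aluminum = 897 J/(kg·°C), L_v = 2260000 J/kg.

Setting the total heat transfer to zero:
steam→water at 100 °C releases m L_v = 0.0131×2260000 = 29606
  condensate cools 100→T: 0.0131×4180×(T − 100) = 54.76(T − 100)
  original water: 4033.7(T − 15.6)
  cup: 261.92(T − 15.6)
4350.4 T = 29606 + 5475.8 + 67012 = 102094
T ≈ 23.47 °C — below 100 °C, confirming all the steam condensed.

T_f ≈ 23.5 °C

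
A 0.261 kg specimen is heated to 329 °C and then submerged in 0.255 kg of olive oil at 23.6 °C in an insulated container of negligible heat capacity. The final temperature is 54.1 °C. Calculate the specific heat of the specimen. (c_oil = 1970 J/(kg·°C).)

c ≈ 214 J/(kg·°C)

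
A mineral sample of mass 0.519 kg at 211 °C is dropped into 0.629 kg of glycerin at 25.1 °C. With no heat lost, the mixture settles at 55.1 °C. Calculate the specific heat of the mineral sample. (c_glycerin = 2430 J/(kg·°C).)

Heat lost by the mineral sample = heat gained by the glycerin:
0.519·c·(211 − 55.1) = 0.629·2430·(55.1 − 25.1)
80.91 c = 45854  ⇒  c ≈ 566.7 J/(kg·°C)

c ≈ 567 J/(kg·°C)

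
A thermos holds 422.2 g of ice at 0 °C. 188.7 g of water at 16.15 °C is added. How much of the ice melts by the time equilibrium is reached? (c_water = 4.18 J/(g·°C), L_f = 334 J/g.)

Water can give up m c ΔT = 188.7×4.18×16.15 = 12739 J before reaching 0 °C.
To melt every bit of ice: 422.2×334 = 141015 J.
That's not enough to melt it all — equilibrium is at 0 °C with ice remaining.
Mass melted = 12739/334 ≈ 38.14 g.

m_melted ≈ 38.1 g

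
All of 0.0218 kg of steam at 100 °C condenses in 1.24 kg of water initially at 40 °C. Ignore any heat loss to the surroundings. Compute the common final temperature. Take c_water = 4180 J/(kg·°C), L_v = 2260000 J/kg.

T_f ≈ 50.4 °C

Taking heat into each body as positive, Σ m c ΔT = 0:
condense steam: −0.0218·2260000 = −49268; condensate cools 100→T: 0.0218·4180·(T − 100) = 91.12(T − 100); original water: 5183.2(T − 40)
5274.3 T = 49268 + 9112.4 + 207328 = 265708
T ≈ 50.38 °C — below 100 °C, confirming all the steam condensed.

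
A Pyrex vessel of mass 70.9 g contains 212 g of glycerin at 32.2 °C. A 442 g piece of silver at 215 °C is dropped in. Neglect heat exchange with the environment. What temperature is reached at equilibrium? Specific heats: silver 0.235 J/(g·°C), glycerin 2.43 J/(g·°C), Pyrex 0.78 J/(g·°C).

T_f ≈ 60.4 °C

Conservation of energy gives ΣQ = 0:
442·0.235·(T − 215) + 212·2.43·(T − 32.2) + 70.9·0.78·(T − 32.2) = 0
103.87(T − 215) + 515.16(T − 32.2) + 55.3(T − 32.2) = 0
(103.87 + 515.16 + 55.3) T = 103.87·215 + 515.16·32.2 + 55.3·32.2
T = 40701 / 674.33 = 60.4 °C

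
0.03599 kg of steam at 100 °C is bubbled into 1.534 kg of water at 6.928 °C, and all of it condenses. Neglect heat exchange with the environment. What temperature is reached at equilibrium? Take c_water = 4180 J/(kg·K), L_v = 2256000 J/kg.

T_f ≈ 21.4 °C

Energy conservation, ΣQ = 0:
condense steam: −0.03599×2256000 = −81193
  condensate cools 100→T: 0.03599×4180×(T − 100) = 150.44(T − 100)
  water warms: 1.534×4180×(T − 6.928) = 6412.1(T − 6.928)
6562.6 T = 81193 + 15044 + 44423 = 140660
T ≈ 21.43 °C — below 100 °C, confirming all the steam condensed.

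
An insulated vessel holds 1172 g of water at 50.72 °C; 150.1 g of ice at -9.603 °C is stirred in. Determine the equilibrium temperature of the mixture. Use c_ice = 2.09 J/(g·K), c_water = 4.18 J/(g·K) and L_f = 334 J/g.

Energy conservation, ΣQ = 0:
warm ice to 0 °C: 150.1×2.09×(0 − (-9.603)) = 3012.5; melt ice: 150.1×334 = 50133; meltwater 0→T: 150.1×4.18×T = 627.42 T; water cools: 1172×4.18×(T − 50.72) = 4899(T − 50.72)
5526.4 T = 248475 − 53146 = 195329
T ≈ 35.34 °C. Since T > 0 °C, the all-ice-melts assumption holds.

T_f ≈ 35.3 °C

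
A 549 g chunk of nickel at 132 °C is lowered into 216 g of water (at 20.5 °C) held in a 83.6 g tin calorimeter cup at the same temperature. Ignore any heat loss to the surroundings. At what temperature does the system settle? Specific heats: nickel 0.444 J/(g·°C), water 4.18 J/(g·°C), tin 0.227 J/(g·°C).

Conservation of energy gives ΣQ = 0:
549·0.444·(T − 132) + 216·4.18·(T − 20.5) + 83.6·0.227·(T − 20.5) = 0
243.76(T − 132) + 902.88(T − 20.5) + 18.98(T − 20.5) = 0
1165.6 T = 51074
T = 51074/1165.6 ≈ 43.82 °C

T_f ≈ 43.8 °C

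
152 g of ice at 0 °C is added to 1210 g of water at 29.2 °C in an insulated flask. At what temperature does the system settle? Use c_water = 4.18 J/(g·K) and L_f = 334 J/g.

T_f ≈ 17.0 °C

Let T be the final temperature. ΣQ_i = 0:
melt ice: 152×334 = 50768; meltwater 0→T: 152×4.18×T = 635.36 T; water cools: 1210×4.18×(T − 29.2) = 5057.8(T − 29.2)
5693.2 T = 147688 − 50768 = 96920
T ≈ 17.02 °C — above 0 °C, consistent with complete melting.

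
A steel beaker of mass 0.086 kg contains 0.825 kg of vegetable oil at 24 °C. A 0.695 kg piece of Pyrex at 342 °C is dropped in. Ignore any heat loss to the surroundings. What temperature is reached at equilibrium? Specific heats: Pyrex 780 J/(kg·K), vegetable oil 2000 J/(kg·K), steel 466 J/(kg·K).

T_f ≈ 101.2 °C

Energy conservation, ΣQ = 0:
0.695*780*(T − 342) + 0.825*2000*(T − 24) + 0.086*466*(T − 24) = 0
542.1(T − 342) + 1650(T − 24) + 40.08(T − 24) = 0
2232.2 T = 225960
T ≈ 101.23 °C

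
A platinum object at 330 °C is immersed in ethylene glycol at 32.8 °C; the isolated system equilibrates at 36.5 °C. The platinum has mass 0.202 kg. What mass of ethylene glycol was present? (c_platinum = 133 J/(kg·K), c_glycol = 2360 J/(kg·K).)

Net heat exchanged in the isolated system is zero:
0.202×133×(36.5 − 330) + m×2360×(36.5 − 32.8) = 0
8732 m = 7885.2
m = 7885.2/8732 ≈ 0.903 kg

m ≈ 0.903 kg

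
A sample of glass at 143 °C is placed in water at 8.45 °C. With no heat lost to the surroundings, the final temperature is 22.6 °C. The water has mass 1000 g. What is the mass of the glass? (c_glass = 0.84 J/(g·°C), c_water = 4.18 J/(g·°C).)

m ≈ 585 g

Heat lost by the glass = heat gained by the water:
m·0.84·(143 − 22.6) = 1000·4.18·(22.6 − 8.45)
101.14 m = 59147  ⇒  m ≈ 584.8 g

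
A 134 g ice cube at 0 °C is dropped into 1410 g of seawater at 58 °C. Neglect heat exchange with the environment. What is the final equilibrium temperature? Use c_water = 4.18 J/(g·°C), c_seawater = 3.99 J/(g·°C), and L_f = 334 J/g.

T_f ≈ 45.5 °C

Setting the total heat transfer to zero:
latent heat to melt: 134·334 = 44756; meltwater 0→T: 134·4.18·T = 560.12 T; seawater cools: 1410·3.99·(T − 58) = 5625.9(T − 58)
6186 T = 326302 − 44756 = 281546
T ≈ 45.51 °C — above 0 °C, consistent with complete melting.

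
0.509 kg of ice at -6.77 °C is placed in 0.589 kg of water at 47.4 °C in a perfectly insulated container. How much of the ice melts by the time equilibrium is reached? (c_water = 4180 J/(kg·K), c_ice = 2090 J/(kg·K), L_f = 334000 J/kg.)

Water can give up m c ΔT = 0.589×4180×47.4 = 116700 J before reaching 0 °C.
Of that, 0.509×2090×6.77 = 7202 J goes to bring the ice to 0 °C, leaving 109498 J.
Melting all 0.509 kg of ice would need 0.509×334000 = 170006 J.
109498 J < 170006 J, so only part of the ice melts and the system sits at 0 °C.
m_melt = 109498 / L_f = 0.3278 kg.

m_melted ≈ 0.328 kg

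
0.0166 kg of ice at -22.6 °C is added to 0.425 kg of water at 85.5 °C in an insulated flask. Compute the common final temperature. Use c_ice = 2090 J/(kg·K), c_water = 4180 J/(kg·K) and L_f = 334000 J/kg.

T_f ≈ 78.9 °C

Conservation of energy gives ΣQ = 0:
warm ice to 0 °C: 0.0166·2090·(0 − (-22.6)) = 784.08; melt ice: 0.0166·334000 = 5544.4; warm the meltwater: 69.39 T; water cools: 0.425·4180·(T − 85.5) = 1776.5(T − 85.5)
1845.9 T = 151891 − 6328.5 = 145562
T ≈ 78.86 °C — above 0 °C, consistent with complete melting.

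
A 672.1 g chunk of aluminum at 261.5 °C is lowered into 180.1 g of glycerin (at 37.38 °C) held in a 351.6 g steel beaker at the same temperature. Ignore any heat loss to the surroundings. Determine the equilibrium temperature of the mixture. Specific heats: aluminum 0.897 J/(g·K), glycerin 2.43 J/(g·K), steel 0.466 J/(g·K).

Taking heat into each body as positive, Σ m c ΔT = 0:
672.1·0.897·(T − 261.5) + 180.1·2.43·(T − 37.38) + 351.6·0.466·(T − 37.38) = 0
602.87(T − 261.5) + 437.64(T − 37.38) + 163.85(T − 37.38) = 0
1204.4 T = 180135
T = 180135 / 1204.4 = 150 °C

T_f ≈ 149.6 °C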